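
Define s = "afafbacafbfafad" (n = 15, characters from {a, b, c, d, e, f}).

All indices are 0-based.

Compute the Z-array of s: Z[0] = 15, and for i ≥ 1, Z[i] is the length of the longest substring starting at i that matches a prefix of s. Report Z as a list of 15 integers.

Z[0]=15
i=1: outside box; Z[1]=0
i=2: outside box; Z[2]=2 grow→box=[2,4)
i=3: min(r-i=1, Z[1]=0)=0; Z[3]=0
i=4: outside box; Z[4]=0
i=5: outside box; Z[5]=1 grow→box=[5,6)
i=6: outside box; Z[6]=0
i=7: outside box; Z[7]=2 grow→box=[7,9)
i=8: min(r-i=1, Z[1]=0)=0; Z[8]=0
i=9: outside box; Z[9]=0
i=10: outside box; Z[10]=0
i=11: outside box; Z[11]=3 grow→box=[11,14)
i=12: min(r-i=2, Z[1]=0)=0; Z[12]=0
i=13: min(r-i=1, Z[2]=2)=1; Z[13]=1
i=14: outside box; Z[14]=0

[15, 0, 2, 0, 0, 1, 0, 2, 0, 0, 0, 3, 0, 1, 0]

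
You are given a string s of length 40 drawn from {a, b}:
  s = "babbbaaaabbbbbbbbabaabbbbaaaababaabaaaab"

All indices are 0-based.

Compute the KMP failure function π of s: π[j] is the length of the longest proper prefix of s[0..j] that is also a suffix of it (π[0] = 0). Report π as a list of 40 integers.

[0, 0, 1, 1, 1, 2, 0, 0, 0, 1, 1, 1, 1, 1, 1, 1, 1, 2, 3, 2, 0, 1, 1, 1, 1, 2, 0, 0, 0, 1, 2, 3, 2, 0, 1, 2, 0, 0, 0, 1]

π[0] = 0
j=1 s[j]='a': π[1]=0 (border '')
j=2 s[j]='b': π[2]=1 (border 'b')
j=3 s[j]='b': k: 1→0; π[3]=1 (border 'b')
j=4 s[j]='b': k: 1→0; π[4]=1 (border 'b')
j=5 s[j]='a': π[5]=2 (border 'ba')
j=6 s[j]='a': k: 2→0; π[6]=0 (border '')
j=7 s[j]='a': π[7]=0 (border '')
j=8 s[j]='a': π[8]=0 (border '')
j=9 s[j]='b': π[9]=1 (border 'b')
j=10 s[j]='b': k: 1→0; π[10]=1 (border 'b')
j=11 s[j]='b': k: 1→0; π[11]=1 (border 'b')
j=12 s[j]='b': k: 1→0; π[12]=1 (border 'b')
j=13 s[j]='b': k: 1→0; π[13]=1 (border 'b')
j=14 s[j]='b': k: 1→0; π[14]=1 (border 'b')
j=15 s[j]='b': k: 1→0; π[15]=1 (border 'b')
j=16 s[j]='b': k: 1→0; π[16]=1 (border 'b')
j=17 s[j]='a': π[17]=2 (border 'ba')
j=18 s[j]='b': π[18]=3 (border 'bab')
j=19 s[j]='a': k: 3→1; π[19]=2 (border 'ba')
j=20 s[j]='a': k: 2→0; π[20]=0 (border '')
j=21 s[j]='b': π[21]=1 (border 'b')
j=22 s[j]='b': k: 1→0; π[22]=1 (border 'b')
j=23 s[j]='b': k: 1→0; π[23]=1 (border 'b')
j=24 s[j]='b': k: 1→0; π[24]=1 (border 'b')
j=25 s[j]='a': π[25]=2 (border 'ba')
j=26 s[j]='a': k: 2→0; π[26]=0 (border '')
j=27 s[j]='a': π[27]=0 (border '')
j=28 s[j]='a': π[28]=0 (border '')
j=29 s[j]='b': π[29]=1 (border 'b')
j=30 s[j]='a': π[30]=2 (border 'ba')
j=31 s[j]='b': π[31]=3 (border 'bab')
j=32 s[j]='a': k: 3→1; π[32]=2 (border 'ba')
j=33 s[j]='a': k: 2→0; π[33]=0 (border '')
j=34 s[j]='b': π[34]=1 (border 'b')
j=35 s[j]='a': π[35]=2 (border 'ba')
j=36 s[j]='a': k: 2→0; π[36]=0 (border '')
j=37 s[j]='a': π[37]=0 (border '')
j=38 s[j]='a': π[38]=0 (border '')
j=39 s[j]='b': π[39]=1 (border 'b')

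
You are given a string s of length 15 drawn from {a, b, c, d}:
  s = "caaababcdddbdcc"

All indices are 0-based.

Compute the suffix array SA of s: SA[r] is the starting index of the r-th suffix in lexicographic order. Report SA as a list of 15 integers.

[1, 2, 3, 5, 4, 6, 11, 14, 0, 13, 7, 10, 12, 9, 8]

rank | idx | suffix
   0 |   1 | aaababcdddbdcc
   1 |   2 | aababcdddbdcc
   2 |   3 | ababcdddbdcc
   3 |   5 | abcdddbdcc
   4 |   4 | babcdddbdcc
   5 |   6 | bcdddbdcc
   6 |  11 | bdcc
   7 |  14 | c
   8 |   0 | caaababcdddbdcc
   9 |  13 | cc
  10 |   7 | cdddbdcc
  11 |  10 | dbdcc
  12 |  12 | dcc
  13 |   9 | ddbdcc
  14 |   8 | dddbdcc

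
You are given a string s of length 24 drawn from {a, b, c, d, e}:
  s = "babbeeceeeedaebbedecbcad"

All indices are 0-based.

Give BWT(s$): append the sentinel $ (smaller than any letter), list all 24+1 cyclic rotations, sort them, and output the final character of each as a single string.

dbcd$eacbbbeeaeeadeebbeec

rank  rotation                   last
    0  $babbeeceeeedaebbedecbcad  d
    1  abbeeceeeedaebbedecbcad$b  b
    2  ad$babbeeceeeedaebbedecbc  c
    3  aebbedecbcad$babbeeceeeed  d
    4  babbeeceeeedaebbedecbcad$  $
    5  bbedecbcad$babbeeceeeedae  e
    6  bbeeceeeedaebbedecbcad$ba  a
    7  bcad$babbeeceeeedaebbedec  c
    8  bedecbcad$babbeeceeeedaeb  b
    9  beeceeeedaebbedecbcad$bab  b
   10  cad$babbeeceeeedaebbedecb  b
   11  cbcad$babbeeceeeedaebbede  e
   12  ceeeedaebbedecbcad$babbee  e
   13  d$babbeeceeeedaebbedecbca  a
   14  daebbedecbcad$babbeeceeee  e
   15  decbcad$babbeeceeeedaebbe  e
   16  ebbedecbcad$babbeeceeeeda  a
   17  ecbcad$babbeeceeeedaebbed  d
   18  eceeeedaebbedecbcad$babbe  e
   19  edaebbedecbcad$babbeeceee  e
   20  edecbcad$babbeeceeeedaebb  b
   21  eeceeeedaebbedecbcad$babb  b
   22  eedaebbedecbcad$babbeecee  e
   23  eeedaebbedecbcad$babbeece  e
   24  eeeedaebbedecbcad$babbeec  c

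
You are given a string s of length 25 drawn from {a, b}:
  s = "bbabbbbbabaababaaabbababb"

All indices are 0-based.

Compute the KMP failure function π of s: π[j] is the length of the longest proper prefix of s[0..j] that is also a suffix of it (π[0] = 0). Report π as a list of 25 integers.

π[0] = 0
j=1 s[j]='b': π[1]=1 (border 'b')
j=2 s[j]='a': k: 1→0; π[2]=0 (border '')
j=3 s[j]='b': π[3]=1 (border 'b')
j=4 s[j]='b': π[4]=2 (border 'bb')
j=5 s[j]='b': k: 2→1; π[5]=2 (border 'bb')
j=6 s[j]='b': k: 2→1; π[6]=2 (border 'bb')
j=7 s[j]='b': k: 2→1; π[7]=2 (border 'bb')
j=8 s[j]='a': π[8]=3 (border 'bba')
j=9 s[j]='b': π[9]=4 (border 'bbab')
j=10 s[j]='a': k: 4→1→0; π[10]=0 (border '')
j=11 s[j]='a': π[11]=0 (border '')
j=12 s[j]='b': π[12]=1 (border 'b')
j=13 s[j]='a': k: 1→0; π[13]=0 (border '')
j=14 s[j]='b': π[14]=1 (border 'b')
j=15 s[j]='a': k: 1→0; π[15]=0 (border '')
j=16 s[j]='a': π[16]=0 (border '')
j=17 s[j]='a': π[17]=0 (border '')
j=18 s[j]='b': π[18]=1 (border 'b')
j=19 s[j]='b': π[19]=2 (border 'bb')
j=20 s[j]='a': π[20]=3 (border 'bba')
j=21 s[j]='b': π[21]=4 (border 'bbab')
j=22 s[j]='a': k: 4→1→0; π[22]=0 (border '')
j=23 s[j]='b': π[23]=1 (border 'b')
j=24 s[j]='b': π[24]=2 (border 'bb')

[0, 1, 0, 1, 2, 2, 2, 2, 3, 4, 0, 0, 1, 0, 1, 0, 0, 0, 1, 2, 3, 4, 0, 1, 2]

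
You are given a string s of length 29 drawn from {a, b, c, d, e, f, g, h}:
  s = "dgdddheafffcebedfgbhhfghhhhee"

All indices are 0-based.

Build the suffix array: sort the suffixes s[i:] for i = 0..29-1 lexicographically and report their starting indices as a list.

[7, 13, 18, 11, 2, 3, 15, 0, 4, 28, 6, 12, 14, 27, 10, 9, 8, 16, 21, 17, 1, 22, 5, 26, 20, 25, 19, 24, 23]

sorted suffixes:
  #0 SA[0]=7  'afffcebedfgbhhfghhhhee'
  #1 SA[1]=13  'bedfgbhhfghhhhee'
  #2 SA[2]=18  'bhhfghhhhee'
  #3 SA[3]=11  'cebedfgbhhfghhhhee'
  #4 SA[4]=2  'dddheafffcebedfgbhhfghhhhee'
  #5 SA[5]=3  'ddheafffcebedfgbhhfghhhhee'
  #6 SA[6]=15  'dfgbhhfghhhhee'
  #7 SA[7]=0  'dgdddheafffcebedfgbhhfghhhhee'
  #8 SA[8]=4  'dheafffcebedfgbhhfghhhhee'
  #9 SA[9]=28  'e'
  #10 SA[10]=6  'eafffcebedfgbhhfghhhhee'
  #11 SA[11]=12  'ebedfgbhhfghhhhee'
  #12 SA[12]=14  'edfgbhhfghhhhee'
  #13 SA[13]=27  'ee'
  #14 SA[14]=10  'fcebedfgbhhfghhhhee'
  #15 SA[15]=9  'ffcebedfgbhhfghhhhee'
  #16 SA[16]=8  'fffcebedfgbhhfghhhhee'
  #17 SA[17]=16  'fgbhhfghhhhee'
  #18 SA[18]=21  'fghhhhee'
  #19 SA[19]=17  'gbhhfghhhhee'
  #20 SA[20]=1  'gdddheafffcebedfgbhhfghhhhee'
  #21 SA[21]=22  'ghhhhee'
  #22 SA[22]=5  'heafffcebedfgbhhfghhhhee'
  #23 SA[23]=26  'hee'
  #24 SA[24]=20  'hfghhhhee'
  #25 SA[25]=25  'hhee'
  #26 SA[26]=19  'hhfghhhhee'
  #27 SA[27]=24  'hhhee'
  #28 SA[28]=23  'hhhhee'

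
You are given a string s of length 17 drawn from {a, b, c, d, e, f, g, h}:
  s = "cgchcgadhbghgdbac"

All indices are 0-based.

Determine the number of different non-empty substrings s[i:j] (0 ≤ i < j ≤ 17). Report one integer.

141

rank→(start, suffix):
  0 → (15, 'ac')
  1 → (6, 'adhbghgdbac')
  2 → (14, 'bac')
  3 → (9, 'bghgdbac')
  4 → (16, 'c')
  5 → (4, 'cgadhbghgdbac')
  6 → (0, 'cgchcgadhbghgdbac')
  7 → (2, 'chcgadhbghgdbac')
  8 → (13, 'dbac')
  9 → (7, 'dhbghgdbac')
  10 → (5, 'gadhbghgdbac')
  11 → (1, 'gchcgadhbghgdbac')
  12 → (12, 'gdbac')
  13 → (10, 'ghgdbac')
  14 → (8, 'hbghgdbac')
  15 → (3, 'hcgadhbghgdbac')
  16 → (11, 'hgdbac')

SA = [15, 6, 14, 9, 16, 4, 0, 2, 13, 7, 5, 1, 12, 10, 8, 3, 11]
rank  pair      lcp
   1  s[15:],s[6:]  1  'a'
   2  s[6:],s[14:]  0  ''
   3  s[14:],s[9:]  1  'b'
   4  s[9:],s[16:]  0  ''
   5  s[16:],s[4:]  1  'c'
   6  s[4:],s[0:]  2  'cg'
   7  s[0:],s[2:]  1  'c'
   8  s[2:],s[13:]  0  ''
   9  s[13:],s[7:]  1  'd'
  10  s[7:],s[5:]  0  ''
  11  s[5:],s[1:]  1  'g'
  12  s[1:],s[12:]  1  'g'
  13  s[12:],s[10:]  1  'g'
  14  s[10:],s[8:]  0  ''
  15  s[8:],s[3:]  1  'h'
  16  s[3:],s[11:]  1  'h'

n(n+1)/2 = 17·18/2 = 153
Σ LCP = 0 + 1 + 0 + 1 + 0 + 1 + 2 + 1 + 0 + 1 + 0 + 1 + 1 + 1 + 0 + 1 + 1 = 12
distinct = 153 − 12 = 141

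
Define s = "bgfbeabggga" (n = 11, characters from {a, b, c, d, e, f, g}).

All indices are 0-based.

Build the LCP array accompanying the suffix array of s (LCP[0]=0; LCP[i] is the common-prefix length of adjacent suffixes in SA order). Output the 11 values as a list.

sorted suffixes:
  #0 SA[0]=10  'a'
  #1 SA[1]=5  'abggga'
  #2 SA[2]=3  'beabggga'
  #3 SA[3]=0  'bgfbeabggga'
  #4 SA[4]=6  'bggga'
  #5 SA[5]=4  'eabggga'
  #6 SA[6]=2  'fbeabggga'
  #7 SA[7]=9  'ga'
  #8 SA[8]=1  'gfbeabggga'
  #9 SA[9]=8  'gga'
  #10 SA[10]=7  'ggga'

SA = [10, 5, 3, 0, 6, 4, 2, 9, 1, 8, 7]
i: (SA[i-1],SA[i]) lcp shared
  1: (10,5) 1 'a'
  2: (5,3) 0 ''
  3: (3,0) 1 'b'
  4: (0,6) 2 'bg'
  5: (6,4) 0 ''
  6: (4,2) 0 ''
  7: (2,9) 0 ''
  8: (9,1) 1 'g'
  9: (1,8) 1 'g'
  10: (8,7) 2 'gg'

[0, 1, 0, 1, 2, 0, 0, 0, 1, 1, 2]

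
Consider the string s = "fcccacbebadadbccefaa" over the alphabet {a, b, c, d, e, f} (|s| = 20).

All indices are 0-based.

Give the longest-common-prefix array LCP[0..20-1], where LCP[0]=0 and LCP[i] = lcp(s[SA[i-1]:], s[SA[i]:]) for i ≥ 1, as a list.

[0, 1, 1, 1, 2, 0, 1, 1, 0, 1, 1, 2, 2, 1, 0, 1, 0, 1, 0, 1]

rank→(start, suffix):
  0 → (19, 'a')
  1 → (18, 'aa')
  2 → (4, 'acbebadadbccefaa')
  3 → (9, 'adadbccefaa')
  4 → (11, 'adbccefaa')
  5 → (8, 'badadbccefaa')
  6 → (13, 'bccefaa')
  7 → (6, 'bebadadbccefaa')
  8 → (3, 'cacbebadadbccefaa')
  9 → (5, 'cbebadadbccefaa')
  10 → (2, 'ccacbebadadbccefaa')
  11 → (1, 'cccacbebadadbccefaa')
  12 → (14, 'ccefaa')
  13 → (15, 'cefaa')
  14 → (10, 'dadbccefaa')
  15 → (12, 'dbccefaa')
  16 → (7, 'ebadadbccefaa')
  17 → (16, 'efaa')
  18 → (17, 'faa')
  19 → (0, 'fcccacbebadadbccefaa')

SA = [19, 18, 4, 9, 11, 8, 13, 6, 3, 5, 2, 1, 14, 15, 10, 12, 7, 16, 17, 0]
[i] adj suffixes → lcp
  [1] 19/18 → 1 ('a')
  [2] 18/4 → 1 ('a')
  [3] 4/9 → 1 ('a')
  [4] 9/11 → 2 ('ad')
  [5] 11/8 → 0 ('')
  [6] 8/13 → 1 ('b')
  [7] 13/6 → 1 ('b')
  [8] 6/3 → 0 ('')
  [9] 3/5 → 1 ('c')
  [10] 5/2 → 1 ('c')
  [11] 2/1 → 2 ('cc')
  [12] 1/14 → 2 ('cc')
  [13] 14/15 → 1 ('c')
  [14] 15/10 → 0 ('')
  [15] 10/12 → 1 ('d')
  [16] 12/7 → 0 ('')
  [17] 7/16 → 1 ('e')
  [18] 16/17 → 0 ('')
  [19] 17/0 → 1 ('f')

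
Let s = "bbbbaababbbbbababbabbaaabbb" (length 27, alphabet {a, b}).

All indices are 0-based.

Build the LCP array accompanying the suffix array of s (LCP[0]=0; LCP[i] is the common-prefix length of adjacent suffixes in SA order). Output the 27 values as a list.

[0, 2, 3, 1, 5, 2, 4, 3, 4, 0, 1, 3, 2, 3, 5, 4, 1, 2, 4, 3, 4, 2, 3, 4, 3, 5, 4]

rank | idx | suffix
   0 |  21 | aaabbb
   1 |   4 | aababbbbbababbabbaaabbb
   2 |  22 | aabbb
   3 |  13 | ababbabbaaabbb
   4 |   5 | ababbbbbababbabbaaabbb
   5 |  18 | abbaaabbb
   6 |  15 | abbabbaaabbb
   7 |  23 | abbb
   8 |   7 | abbbbbababbabbaaabbb
   9 |  26 | b
  10 |  20 | baaabbb
  11 |   3 | baababbbbbababbabbaaabbb
  12 |  12 | bababbabbaaabbb
  13 |  17 | babbaaabbb
  14 |  14 | babbabbaaabbb
  15 |   6 | babbbbbababbabbaaabbb
  16 |  25 | bb
  17 |  19 | bbaaabbb
  18 |   2 | bbaababbbbbababbabbaaabbb
  19 |  11 | bbababbabbaaabbb
  20 |  16 | bbabbaaabbb
  21 |  24 | bbb
  22 |   1 | bbbaababbbbbababbabbaaabbb
  23 |  10 | bbbababbabbaaabbb
  24 |   0 | bbbbaababbbbbababbabbaaabbb
  25 |   9 | bbbbababbabbaaabbb
  26 |   8 | bbbbbababbabbaaabbb

SA = [21, 4, 22, 13, 5, 18, 15, 23, 7, 26, 20, 3, 12, 17, 14, 6, 25, 19, 2, 11, 16, 24, 1, 10, 0, 9, 8]
[i] adj suffixes → lcp
  [1] 21/4 → 2 ('aa')
  [2] 4/22 → 3 ('aab')
  [3] 22/13 → 1 ('a')
  [4] 13/5 → 5 ('ababb')
  [5] 5/18 → 2 ('ab')
  [6] 18/15 → 4 ('abba')
  [7] 15/23 → 3 ('abb')
  [8] 23/7 → 4 ('abbb')
  [9] 7/26 → 0 ('')
  [10] 26/20 → 1 ('b')
  [11] 20/3 → 3 ('baa')
  [12] 3/12 → 2 ('ba')
  [13] 12/17 → 3 ('bab')
  [14] 17/14 → 5 ('babba')
  [15] 14/6 → 4 ('babb')
  [16] 6/25 → 1 ('b')
  [17] 25/19 → 2 ('bb')
  [18] 19/2 → 4 ('bbaa')
  [19] 2/11 → 3 ('bba')
  [20] 11/16 → 4 ('bbab')
  [21] 16/24 → 2 ('bb')
  [22] 24/1 → 3 ('bbb')
  [23] 1/10 → 4 ('bbba')
  [24] 10/0 → 3 ('bbb')
  [25] 0/9 → 5 ('bbbba')
  [26] 9/8 → 4 ('bbbb')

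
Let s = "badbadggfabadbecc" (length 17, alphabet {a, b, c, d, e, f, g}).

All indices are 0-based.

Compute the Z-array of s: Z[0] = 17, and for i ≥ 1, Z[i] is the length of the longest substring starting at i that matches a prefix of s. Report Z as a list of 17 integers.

[17, 0, 0, 3, 0, 0, 0, 0, 0, 0, 4, 0, 0, 1, 0, 0, 0]

Z[0]=17
i=1: i≥r, start 0; Z[1]=0
i=2: i≥r, start 0; Z[2]=0
i=3: i≥r, start 0; Z[3]=3 grow→box=[3,6)
i=4: min(r-i=2, Z[1]=0)=0; Z[4]=0
i=5: min(r-i=1, Z[2]=0)=0; Z[5]=0
i=6: i≥r, start 0; Z[6]=0
i=7: i≥r, start 0; Z[7]=0
i=8: i≥r, start 0; Z[8]=0
i=9: i≥r, start 0; Z[9]=0
i=10: i≥r, start 0; Z[10]=4 grow→box=[10,14)
i=11: min(r-i=3, Z[1]=0)=0; Z[11]=0
i=12: min(r-i=2, Z[2]=0)=0; Z[12]=0
i=13: min(r-i=1, Z[3]=3)=1; Z[13]=1
i=14: i≥r, start 0; Z[14]=0
i=15: i≥r, start 0; Z[15]=0
i=16: i≥r, start 0; Z[16]=0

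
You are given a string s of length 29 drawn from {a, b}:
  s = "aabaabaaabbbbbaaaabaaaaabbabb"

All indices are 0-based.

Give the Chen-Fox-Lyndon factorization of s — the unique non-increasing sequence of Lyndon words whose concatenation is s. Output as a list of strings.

["aab", "aab", "aaabbbbb", "aaaab", "aaaaabbabb"]

emit factor 1: 'aab' (i=0, period=3)
emit factor 2: 'aab' (i=3, period=3)
emit factor 3: 'aaabbbbb' (i=6, period=8)
emit factor 4: 'aaaab' (i=14, period=5)
emit factor 5: 'aaaaabbabb' (i=19, period=10)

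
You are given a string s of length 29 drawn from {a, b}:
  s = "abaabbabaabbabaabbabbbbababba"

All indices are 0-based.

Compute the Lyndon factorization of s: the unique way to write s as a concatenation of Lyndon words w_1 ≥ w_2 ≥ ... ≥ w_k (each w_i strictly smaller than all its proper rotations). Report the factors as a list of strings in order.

["ab", "aabbabaabbabaabbabbbbababb", "a"]

emit factor 1: 'ab' (i=0, period=2)
emit factor 2: 'aabbabaabbabaabbabbbbababb' (i=2, period=26)
emit factor 3: 'a' (i=28, period=1)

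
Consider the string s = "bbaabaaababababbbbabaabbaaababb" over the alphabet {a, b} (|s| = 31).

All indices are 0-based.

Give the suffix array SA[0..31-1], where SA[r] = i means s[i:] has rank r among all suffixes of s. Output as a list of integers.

[5, 24, 2, 6, 25, 20, 3, 18, 7, 9, 26, 11, 28, 21, 13, 30, 4, 23, 1, 19, 17, 8, 10, 27, 12, 29, 22, 0, 16, 15, 14]

sorted suffixes:
  #0 SA[0]=5  'aaababababbbbabaabbaaababb'
  #1 SA[1]=24  'aaababb'
  #2 SA[2]=2  'aabaaababababbbbabaabbaaababb'
  #3 SA[3]=6  'aababababbbbabaabbaaababb'
  #4 SA[4]=25  'aababb'
  #5 SA[5]=20  'aabbaaababb'
  #6 SA[6]=3  'abaaababababbbbabaabbaaababb'
  #7 SA[7]=18  'abaabbaaababb'
  #8 SA[8]=7  'ababababbbbabaabbaaababb'
  #9 SA[9]=9  'abababbbbabaabbaaababb'
  #10 SA[10]=26  'ababb'
  #11 SA[11]=11  'ababbbbabaabbaaababb'
  #12 SA[12]=28  'abb'
  #13 SA[13]=21  'abbaaababb'
  #14 SA[14]=13  'abbbbabaabbaaababb'
  #15 SA[15]=30  'b'
  #16 SA[16]=4  'baaababababbbbabaabbaaababb'
  #17 SA[17]=23  'baaababb'
  #18 SA[18]=1  'baabaaababababbbbabaabbaaababb'
  #19 SA[19]=19  'baabbaaababb'
  #20 SA[20]=17  'babaabbaaababb'
  #21 SA[21]=8  'babababbbbabaabbaaababb'
  #22 SA[22]=10  'bababbbbabaabbaaababb'
  #23 SA[23]=27  'babb'
  #24 SA[24]=12  'babbbbabaabbaaababb'
  #25 SA[25]=29  'bb'
  #26 SA[26]=22  'bbaaababb'
  #27 SA[27]=0  'bbaabaaababababbbbabaabbaaababb'
  #28 SA[28]=16  'bbabaabbaaababb'
  #29 SA[29]=15  'bbbabaabbaaababb'
  #30 SA[30]=14  'bbbbabaabbaaababb'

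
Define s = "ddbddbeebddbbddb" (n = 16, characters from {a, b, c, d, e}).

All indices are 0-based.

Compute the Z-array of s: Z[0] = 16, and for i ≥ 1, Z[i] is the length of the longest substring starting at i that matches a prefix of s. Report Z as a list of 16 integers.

[16, 1, 0, 3, 1, 0, 0, 0, 0, 3, 1, 0, 0, 3, 1, 0]

Z[0]=16
i=1: fresh scan; Z[1]=1 scan→box=[1,2)
i=2: fresh scan; Z[2]=0
i=3: fresh scan; Z[3]=3 scan→box=[3,6)
i=4: min(r-i=2, Z[1]=1)=1; Z[4]=1
i=5: min(r-i=1, Z[2]=0)=0; Z[5]=0
i=6: fresh scan; Z[6]=0
i=7: fresh scan; Z[7]=0
i=8: fresh scan; Z[8]=0
i=9: fresh scan; Z[9]=3 scan→box=[9,12)
i=10: min(r-i=2, Z[1]=1)=1; Z[10]=1
i=11: min(r-i=1, Z[2]=0)=0; Z[11]=0
i=12: fresh scan; Z[12]=0
i=13: fresh scan; Z[13]=3 scan→box=[13,16)
i=14: min(r-i=2, Z[1]=1)=1; Z[14]=1
i=15: min(r-i=1, Z[2]=0)=0; Z[15]=0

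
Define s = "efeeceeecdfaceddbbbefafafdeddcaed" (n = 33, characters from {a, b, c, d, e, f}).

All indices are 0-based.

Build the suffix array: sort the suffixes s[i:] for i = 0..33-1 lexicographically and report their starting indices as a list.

[11, 30, 21, 23, 16, 17, 18, 29, 8, 12, 4, 32, 15, 28, 14, 27, 25, 9, 7, 3, 31, 13, 26, 6, 2, 5, 19, 0, 10, 20, 22, 24, 1]

sorted suffixes:
  #0 SA[0]=11  'aceddbbbefafafdeddcaed'
  #1 SA[1]=30  'aed'
  #2 SA[2]=21  'afafdeddcaed'
  #3 SA[3]=23  'afdeddcaed'
  #4 SA[4]=16  'bbbefafafdeddcaed'
  #5 SA[5]=17  'bbefafafdeddcaed'
  #6 SA[6]=18  'befafafdeddcaed'
  #7 SA[7]=29  'caed'
  #8 SA[8]=8  'cdfaceddbbbefafafdeddcaed'
  #9 SA[9]=12  'ceddbbbefafafdeddcaed'
  #10 SA[10]=4  'ceeecdfaceddbbbefafafdeddcaed'
  #11 SA[11]=32  'd'
  #12 SA[12]=15  'dbbbefafafdeddcaed'
  #13 SA[13]=28  'dcaed'
  #14 SA[14]=14  'ddbbbefafafdeddcaed'
  #15 SA[15]=27  'ddcaed'
  #16 SA[16]=25  'deddcaed'
  #17 SA[17]=9  'dfaceddbbbefafafdeddcaed'
  #18 SA[18]=7  'ecdfaceddbbbefafafdeddcaed'
  #19 SA[19]=3  'eceeecdfaceddbbbefafafdeddcaed'
  #20 SA[20]=31  'ed'
  #21 SA[21]=13  'eddbbbefafafdeddcaed'
  #22 SA[22]=26  'eddcaed'
  #23 SA[23]=6  'eecdfaceddbbbefafafdeddcaed'
  #24 SA[24]=2  'eeceeecdfaceddbbbefafafdeddcaed'
  #25 SA[25]=5  'eeecdfaceddbbbefafafdeddcaed'
  #26 SA[26]=19  'efafafdeddcaed'
  #27 SA[27]=0  'efeeceeecdfaceddbbbefafafdeddcaed'
  #28 SA[28]=10  'faceddbbbefafafdeddcaed'
  #29 SA[29]=20  'fafafdeddcaed'
  #30 SA[30]=22  'fafdeddcaed'
  #31 SA[31]=24  'fdeddcaed'
  #32 SA[32]=1  'feeceeecdfaceddbbbefafafdeddcaed'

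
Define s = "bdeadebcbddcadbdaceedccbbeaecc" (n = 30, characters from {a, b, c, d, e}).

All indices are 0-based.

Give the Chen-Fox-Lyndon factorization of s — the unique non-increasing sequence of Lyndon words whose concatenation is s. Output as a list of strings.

emit factor 1: 'bde' (i=0, period=3)
emit factor 2: 'adebcbddc' (i=3, period=9)
emit factor 3: 'adbd' (i=12, period=4)
emit factor 4: 'aceedccbbeaecc' (i=16, period=14)

["bde", "adebcbddc", "adbd", "aceedccbbeaecc"]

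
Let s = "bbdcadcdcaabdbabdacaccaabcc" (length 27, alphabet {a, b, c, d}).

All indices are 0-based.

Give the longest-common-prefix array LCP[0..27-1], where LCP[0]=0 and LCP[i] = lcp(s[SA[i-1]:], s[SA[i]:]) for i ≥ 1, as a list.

[0, 3, 1, 2, 3, 1, 2, 1, 0, 1, 1, 1, 2, 2, 0, 1, 4, 2, 2, 1, 2, 1, 0, 1, 1, 3, 2]

rank→(start, suffix):
  0 → (22, 'aabcc')
  1 → (9, 'aabdbabdacaccaabcc')
  2 → (23, 'abcc')
  3 → (14, 'abdacaccaabcc')
  4 → (10, 'abdbabdacaccaabcc')
  5 → (17, 'acaccaabcc')
  6 → (19, 'accaabcc')
  7 → (4, 'adcdcaabdbabdacaccaabcc')
  8 → (13, 'babdacaccaabcc')
  9 → (0, 'bbdcadcdcaabdbabdacaccaabcc')
  10 → (24, 'bcc')
  11 → (15, 'bdacaccaabcc')
  12 → (11, 'bdbabdacaccaabcc')
  13 → (1, 'bdcadcdcaabdbabdacaccaabcc')
  14 → (26, 'c')
  15 → (21, 'caabcc')
  16 → (8, 'caabdbabdacaccaabcc')
  17 → (18, 'caccaabcc')
  18 → (3, 'cadcdcaabdbabdacaccaabcc')
  19 → (25, 'cc')
  20 → (20, 'ccaabcc')
  21 → (6, 'cdcaabdbabdacaccaabcc')
  22 → (16, 'dacaccaabcc')
  23 → (12, 'dbabdacaccaabcc')
  24 → (7, 'dcaabdbabdacaccaabcc')
  25 → (2, 'dcadcdcaabdbabdacaccaabcc')
  26 → (5, 'dcdcaabdbabdacaccaabcc')

SA = [22, 9, 23, 14, 10, 17, 19, 4, 13, 0, 24, 15, 11, 1, 26, 21, 8, 18, 3, 25, 20, 6, 16, 12, 7, 2, 5]
[i] adj suffixes → lcp
  [1] 22/9 → 3 ('aab')
  [2] 9/23 → 1 ('a')
  [3] 23/14 → 2 ('ab')
  [4] 14/10 → 3 ('abd')
  [5] 10/17 → 1 ('a')
  [6] 17/19 → 2 ('ac')
  [7] 19/4 → 1 ('a')
  [8] 4/13 → 0 ('')
  [9] 13/0 → 1 ('b')
  [10] 0/24 → 1 ('b')
  [11] 24/15 → 1 ('b')
  [12] 15/11 → 2 ('bd')
  [13] 11/1 → 2 ('bd')
  [14] 1/26 → 0 ('')
  [15] 26/21 → 1 ('c')
  [16] 21/8 → 4 ('caab')
  [17] 8/18 → 2 ('ca')
  [18] 18/3 → 2 ('ca')
  [19] 3/25 → 1 ('c')
  [20] 25/20 → 2 ('cc')
  [21] 20/6 → 1 ('c')
  [22] 6/16 → 0 ('')
  [23] 16/12 → 1 ('d')
  [24] 12/7 → 1 ('d')
  [25] 7/2 → 3 ('dca')
  [26] 2/5 → 2 ('dc')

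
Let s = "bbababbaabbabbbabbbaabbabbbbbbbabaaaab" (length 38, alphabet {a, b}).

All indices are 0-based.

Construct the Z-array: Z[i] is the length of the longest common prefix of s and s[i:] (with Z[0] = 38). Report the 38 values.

Z[0]=38
i=1: i≥r, start 0; Z[1]=1 grow→box=[1,2)
i=2: i≥r, start 0; Z[2]=0
i=3: i≥r, start 0; Z[3]=1 grow→box=[3,4)
i=4: i≥r, start 0; Z[4]=0
i=5: i≥r, start 0; Z[5]=3 grow→box=[5,8)
i=6: min(r-i=2, Z[1]=1)=1; Z[6]=1
i=7: min(r-i=1, Z[2]=0)=0; Z[7]=0
i=8: i≥r, start 0; Z[8]=0
i=9: i≥r, start 0; Z[9]=4 grow→box=[9,13)
i=10: min(r-i=3, Z[1]=1)=1; Z[10]=1
i=11: min(r-i=2, Z[2]=0)=0; Z[11]=0
i=12: min(r-i=1, Z[3]=1)=1; Z[12]=2 grow→box=[12,14)
i=13: min(r-i=1, Z[1]=1)=1; Z[13]=4 grow→box=[13,17)
i=14: min(r-i=3, Z[1]=1)=1; Z[14]=1
i=15: min(r-i=2, Z[2]=0)=0; Z[15]=0
i=16: min(r-i=1, Z[3]=1)=1; Z[16]=2 grow→box=[16,18)
i=17: min(r-i=1, Z[1]=1)=1; Z[17]=3 grow→box=[17,20)
i=18: min(r-i=2, Z[1]=1)=1; Z[18]=1
i=19: min(r-i=1, Z[2]=0)=0; Z[19]=0
i=20: i≥r, start 0; Z[20]=0
i=21: i≥r, start 0; Z[21]=4 grow→box=[21,25)
i=22: min(r-i=3, Z[1]=1)=1; Z[22]=1
i=23: min(r-i=2, Z[2]=0)=0; Z[23]=0
i=24: min(r-i=1, Z[3]=1)=1; Z[24]=2 grow→box=[24,26)
i=25: min(r-i=1, Z[1]=1)=1; Z[25]=2 grow→box=[25,27)
i=26: min(r-i=1, Z[1]=1)=1; Z[26]=2 grow→box=[26,28)
i=27: min(r-i=1, Z[1]=1)=1; Z[27]=2 grow→box=[27,29)
i=28: min(r-i=1, Z[1]=1)=1; Z[28]=2 grow→box=[28,30)
i=29: min(r-i=1, Z[1]=1)=1; Z[29]=5 grow→box=[29,34)
i=30: min(r-i=4, Z[1]=1)=1; Z[30]=1
i=31: min(r-i=3, Z[2]=0)=0; Z[31]=0
i=32: min(r-i=2, Z[3]=1)=1; Z[32]=1
i=33: min(r-i=1, Z[4]=0)=0; Z[33]=0
i=34: i≥r, start 0; Z[34]=0
i=35: i≥r, start 0; Z[35]=0
i=36: i≥r, start 0; Z[36]=0
i=37: i≥r, start 0; Z[37]=1 grow→box=[37,38)

[38, 1, 0, 1, 0, 3, 1, 0, 0, 4, 1, 0, 2, 4, 1, 0, 2, 3, 1, 0, 0, 4, 1, 0, 2, 2, 2, 2, 2, 5, 1, 0, 1, 0, 0, 0, 0, 1]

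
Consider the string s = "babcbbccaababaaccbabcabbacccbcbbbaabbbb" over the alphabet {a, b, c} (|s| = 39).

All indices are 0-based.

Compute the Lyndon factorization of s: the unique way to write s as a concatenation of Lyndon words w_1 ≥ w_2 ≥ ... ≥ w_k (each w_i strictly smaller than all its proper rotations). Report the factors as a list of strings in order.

["b", "abcbbcc", "aababaaccbabcabbacccbcbbbaabbbb"]

emit factor 1: 'b' (i=0, period=1)
emit factor 2: 'abcbbcc' (i=1, period=7)
emit factor 3: 'aababaaccbabcabbacccbcbbbaabbbb' (i=8, period=31)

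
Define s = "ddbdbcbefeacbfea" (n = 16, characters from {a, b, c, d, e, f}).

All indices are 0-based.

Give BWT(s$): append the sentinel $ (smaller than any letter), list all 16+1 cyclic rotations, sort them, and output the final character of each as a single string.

rank  rotation           last
    0  $ddbdbcbefeacbfea  a
    1  a$ddbdbcbefeacbfe  e
    2  acbfea$ddbdbcbefe  e
    3  bcbefeacbfea$ddbd  d
    4  bdbcbefeacbfea$dd  d
    5  befeacbfea$ddbdbc  c
    6  bfea$ddbdbcbefeac  c
    7  cbefeacbfea$ddbdb  b
    8  cbfea$ddbdbcbefea  a
    9  dbcbefeacbfea$ddb  b
   10  dbdbcbefeacbfea$d  d
   11  ddbdbcbefeacbfea$  $
   12  ea$ddbdbcbefeacbf  f
   13  eacbfea$ddbdbcbef  f
   14  efeacbfea$ddbdbcb  b
   15  fea$ddbdbcbefeacb  b
   16  feacbfea$ddbdbcbe  e

aeeddccbabd$ffbbe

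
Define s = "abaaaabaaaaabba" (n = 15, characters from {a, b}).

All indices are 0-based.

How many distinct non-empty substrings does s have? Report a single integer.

81

rank | idx | suffix
   0 |  14 | a
   1 |   7 | aaaaabba
   2 |   2 | aaaabaaaaabba
   3 |   8 | aaaabba
   4 |   3 | aaabaaaaabba
   5 |   9 | aaabba
   6 |   4 | aabaaaaabba
   7 |  10 | aabba
   8 |   5 | abaaaaabba
   9 |   0 | abaaaabaaaaabba
  10 |  11 | abba
  11 |  13 | ba
  12 |   6 | baaaaabba
  13 |   1 | baaaabaaaaabba
  14 |  12 | bba

SA = [14, 7, 2, 8, 3, 9, 4, 10, 5, 0, 11, 13, 6, 1, 12]
[i] adj suffixes → lcp
  [1] 14/7 → 1 ('a')
  [2] 7/2 → 4 ('aaaa')
  [3] 2/8 → 5 ('aaaab')
  [4] 8/3 → 3 ('aaa')
  [5] 3/9 → 4 ('aaab')
  [6] 9/4 → 2 ('aa')
  [7] 4/10 → 3 ('aab')
  [8] 10/5 → 1 ('a')
  [9] 5/0 → 6 ('abaaaa')
  [10] 0/11 → 2 ('ab')
  [11] 11/13 → 0 ('')
  [12] 13/6 → 2 ('ba')
  [13] 6/1 → 5 ('baaaa')
  [14] 1/12 → 1 ('b')

n(n+1)/2 = 15·16/2 = 120
Σ LCP = 0 + 1 + 4 + 5 + 3 + 4 + 2 + 3 + 1 + 6 + 2 + 0 + 2 + 5 + 1 = 39
distinct = 120 − 39 = 81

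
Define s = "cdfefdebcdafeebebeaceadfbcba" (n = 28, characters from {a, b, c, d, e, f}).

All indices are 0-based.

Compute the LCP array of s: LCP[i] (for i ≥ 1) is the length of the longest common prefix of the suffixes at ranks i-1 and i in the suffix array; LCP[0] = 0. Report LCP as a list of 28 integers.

[0, 1, 1, 1, 0, 1, 2, 1, 2, 0, 1, 2, 1, 0, 1, 1, 2, 0, 2, 1, 2, 3, 1, 1, 0, 1, 1, 2]

rank→(start, suffix):
  0 → (27, 'a')
  1 → (18, 'aceadfbcba')
  2 → (21, 'adfbcba')
  3 → (10, 'afeebebeaceadfbcba')
  4 → (26, 'ba')
  5 → (24, 'bcba')
  6 → (7, 'bcdafeebebeaceadfbcba')
  7 → (16, 'beaceadfbcba')
  8 → (14, 'bebeaceadfbcba')
  9 → (25, 'cba')
  10 → (8, 'cdafeebebeaceadfbcba')
  11 → (0, 'cdfefdebcdafeebebeaceadfbcba')
  12 → (19, 'ceadfbcba')
  13 → (9, 'dafeebebeaceadfbcba')
  14 → (5, 'debcdafeebebeaceadfbcba')
  15 → (22, 'dfbcba')
  16 → (1, 'dfefdebcdafeebebeaceadfbcba')
  17 → (17, 'eaceadfbcba')
  18 → (20, 'eadfbcba')
  19 → (6, 'ebcdafeebebeaceadfbcba')
  20 → (15, 'ebeaceadfbcba')
  21 → (13, 'ebebeaceadfbcba')
  22 → (12, 'eebebeaceadfbcba')
  23 → (3, 'efdebcdafeebebeaceadfbcba')
  24 → (23, 'fbcba')
  25 → (4, 'fdebcdafeebebeaceadfbcba')
  26 → (11, 'feebebeaceadfbcba')
  27 → (2, 'fefdebcdafeebebeaceadfbcba')

SA = [27, 18, 21, 10, 26, 24, 7, 16, 14, 25, 8, 0, 19, 9, 5, 22, 1, 17, 20, 6, 15, 13, 12, 3, 23, 4, 11, 2]
i: (SA[i-1],SA[i]) lcp shared
  1: (27,18) 1 'a'
  2: (18,21) 1 'a'
  3: (21,10) 1 'a'
  4: (10,26) 0 ''
  5: (26,24) 1 'b'
  6: (24,7) 2 'bc'
  7: (7,16) 1 'b'
  8: (16,14) 2 'be'
  9: (14,25) 0 ''
  10: (25,8) 1 'c'
  11: (8,0) 2 'cd'
  12: (0,19) 1 'c'
  13: (19,9) 0 ''
  14: (9,5) 1 'd'
  15: (5,22) 1 'd'
  16: (22,1) 2 'df'
  17: (1,17) 0 ''
  18: (17,20) 2 'ea'
  19: (20,6) 1 'e'
  20: (6,15) 2 'eb'
  21: (15,13) 3 'ebe'
  22: (13,12) 1 'e'
  23: (12,3) 1 'e'
  24: (3,23) 0 ''
  25: (23,4) 1 'f'
  26: (4,11) 1 'f'
  27: (11,2) 2 'fe'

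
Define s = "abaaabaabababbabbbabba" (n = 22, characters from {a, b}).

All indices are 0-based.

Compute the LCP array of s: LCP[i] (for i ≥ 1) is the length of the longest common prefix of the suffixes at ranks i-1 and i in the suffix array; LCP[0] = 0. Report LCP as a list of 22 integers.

rank | idx | suffix
   0 |  21 | a
   1 |   2 | aaabaabababbabbbabba
   2 |   3 | aabaabababbabbbabba
   3 |   6 | aabababbabbbabba
   4 |   0 | abaaabaabababbabbbabba
   5 |   4 | abaabababbabbbabba
   6 |   7 | abababbabbbabba
   7 |   9 | ababbabbbabba
   8 |  18 | abba
   9 |  11 | abbabbbabba
  10 |  14 | abbbabba
  11 |  20 | ba
  12 |   1 | baaabaabababbabbbabba
  13 |   5 | baabababbabbbabba
  14 |   8 | bababbabbbabba
  15 |  17 | babba
  16 |  10 | babbabbbabba
  17 |  13 | babbbabba
  18 |  19 | bba
  19 |  16 | bbabba
  20 |  12 | bbabbbabba
  21 |  15 | bbbabba

SA = [21, 2, 3, 6, 0, 4, 7, 9, 18, 11, 14, 20, 1, 5, 8, 17, 10, 13, 19, 16, 12, 15]
rank  pair      lcp
   1  s[21:],s[2:]  1  'a'
   2  s[2:],s[3:]  2  'aa'
   3  s[3:],s[6:]  4  'aaba'
   4  s[6:],s[0:]  1  'a'
   5  s[0:],s[4:]  4  'abaa'
   6  s[4:],s[7:]  3  'aba'
   7  s[7:],s[9:]  4  'abab'
   8  s[9:],s[18:]  2  'ab'
   9  s[18:],s[11:]  4  'abba'
  10  s[11:],s[14:]  3  'abb'
  11  s[14:],s[20:]  0  ''
  12  s[20:],s[1:]  2  'ba'
  13  s[1:],s[5:]  3  'baa'
  14  s[5:],s[8:]  2  'ba'
  15  s[8:],s[17:]  3  'bab'
  16  s[17:],s[10:]  5  'babba'
  17  s[10:],s[13:]  4  'babb'
  18  s[13:],s[19:]  1  'b'
  19  s[19:],s[16:]  3  'bba'
  20  s[16:],s[12:]  5  'bbabb'
  21  s[12:],s[15:]  2  'bb'

[0, 1, 2, 4, 1, 4, 3, 4, 2, 4, 3, 0, 2, 3, 2, 3, 5, 4, 1, 3, 5, 2]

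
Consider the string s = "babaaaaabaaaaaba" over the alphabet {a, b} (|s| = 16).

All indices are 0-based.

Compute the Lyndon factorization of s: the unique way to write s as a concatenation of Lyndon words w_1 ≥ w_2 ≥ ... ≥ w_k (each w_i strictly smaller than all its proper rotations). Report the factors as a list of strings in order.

emit factor 1: 'b' (i=0, period=1)
emit factor 2: 'ab' (i=1, period=2)
emit factor 3: 'aaaaab' (i=3, period=6)
emit factor 4: 'aaaaab' (i=9, period=6)
emit factor 5: 'a' (i=15, period=1)

["b", "ab", "aaaaab", "aaaaab", "a"]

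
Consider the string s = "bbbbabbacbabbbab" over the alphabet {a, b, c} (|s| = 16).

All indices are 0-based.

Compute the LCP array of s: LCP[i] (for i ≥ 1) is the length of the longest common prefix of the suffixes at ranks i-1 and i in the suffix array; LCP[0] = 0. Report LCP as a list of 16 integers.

[0, 2, 3, 1, 0, 1, 3, 4, 2, 1, 4, 3, 2, 5, 3, 0]

rank→(start, suffix):
  0 → (14, 'ab')
  1 → (4, 'abbacbabbbab')
  2 → (10, 'abbbab')
  3 → (7, 'acbabbbab')
  4 → (15, 'b')
  5 → (13, 'bab')
  6 → (3, 'babbacbabbbab')
  7 → (9, 'babbbab')
  8 → (6, 'bacbabbbab')
  9 → (12, 'bbab')
  10 → (2, 'bbabbacbabbbab')
  11 → (5, 'bbacbabbbab')
  12 → (11, 'bbbab')
  13 → (1, 'bbbabbacbabbbab')
  14 → (0, 'bbbbabbacbabbbab')
  15 → (8, 'cbabbbab')

SA = [14, 4, 10, 7, 15, 13, 3, 9, 6, 12, 2, 5, 11, 1, 0, 8]
i: (SA[i-1],SA[i]) lcp shared
  1: (14,4) 2 'ab'
  2: (4,10) 3 'abb'
  3: (10,7) 1 'a'
  4: (7,15) 0 ''
  5: (15,13) 1 'b'
  6: (13,3) 3 'bab'
  7: (3,9) 4 'babb'
  8: (9,6) 2 'ba'
  9: (6,12) 1 'b'
  10: (12,2) 4 'bbab'
  11: (2,5) 3 'bba'
  12: (5,11) 2 'bb'
  13: (11,1) 5 'bbbab'
  14: (1,0) 3 'bbb'
  15: (0,8) 0 ''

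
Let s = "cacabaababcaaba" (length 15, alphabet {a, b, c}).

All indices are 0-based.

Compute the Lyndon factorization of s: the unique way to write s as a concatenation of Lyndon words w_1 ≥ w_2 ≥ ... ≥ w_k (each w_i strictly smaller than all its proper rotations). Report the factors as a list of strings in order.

["c", "ac", "ab", "aababc", "aab", "a"]

emit factor 1: 'c' (i=0, period=1)
emit factor 2: 'ac' (i=1, period=2)
emit factor 3: 'ab' (i=3, period=2)
emit factor 4: 'aababc' (i=5, period=6)
emit factor 5: 'aab' (i=11, period=3)
emit factor 6: 'a' (i=14, period=1)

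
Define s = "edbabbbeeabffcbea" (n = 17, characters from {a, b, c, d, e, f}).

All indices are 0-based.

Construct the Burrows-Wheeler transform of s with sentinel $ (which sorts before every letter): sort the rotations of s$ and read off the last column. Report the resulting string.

rank  rotation            last
    0  $edbabbbeeabffcbea  a
    1  a$edbabbbeeabffcbe  e
    2  abbbeeabffcbea$edb  b
    3  abffcbea$edbabbbee  e
    4  babbbeeabffcbea$ed  d
    5  bbbeeabffcbea$edba  a
    6  bbeeabffcbea$edbab  b
    7  bea$edbabbbeeabffc  c
    8  beeabffcbea$edbabb  b
    9  bffcbea$edbabbbeea  a
   10  cbea$edbabbbeeabff  f
   11  dbabbbeeabffcbea$e  e
   12  ea$edbabbbeeabffcb  b
   13  eabffcbea$edbabbbe  e
   14  edbabbbeeabffcbea$  $
   15  eeabffcbea$edbabbb  b
   16  fcbea$edbabbbeeabf  f
   17  ffcbea$edbabbbeeab  b

aebedabcbafebe$bfb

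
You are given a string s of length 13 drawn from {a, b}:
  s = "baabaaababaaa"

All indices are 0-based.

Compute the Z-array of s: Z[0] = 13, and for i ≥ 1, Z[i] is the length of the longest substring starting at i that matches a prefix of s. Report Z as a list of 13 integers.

[13, 0, 0, 3, 0, 0, 0, 2, 0, 3, 0, 0, 0]

Z[0]=13
i=1: fresh scan; Z[1]=0
i=2: fresh scan; Z[2]=0
i=3: fresh scan; Z[3]=3 scan→box=[3,6)
i=4: min(r-i=2, Z[1]=0)=0; Z[4]=0
i=5: min(r-i=1, Z[2]=0)=0; Z[5]=0
i=6: fresh scan; Z[6]=0
i=7: fresh scan; Z[7]=2 scan→box=[7,9)
i=8: min(r-i=1, Z[1]=0)=0; Z[8]=0
i=9: fresh scan; Z[9]=3 scan→box=[9,12)
i=10: min(r-i=2, Z[1]=0)=0; Z[10]=0
i=11: min(r-i=1, Z[2]=0)=0; Z[11]=0
i=12: fresh scan; Z[12]=0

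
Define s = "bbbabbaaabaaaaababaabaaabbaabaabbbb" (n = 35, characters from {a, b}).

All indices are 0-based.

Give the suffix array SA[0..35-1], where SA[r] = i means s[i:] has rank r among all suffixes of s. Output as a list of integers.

rank | idx | suffix
   0 |  10 | aaaaababaabaaabbaabaabbbb
   1 |  11 | aaaababaabaaabbaabaabbbb
   2 |   6 | aaabaaaaababaabaaabbaabaabbbb
   3 |  12 | aaababaabaaabbaabaabbbb
   4 |  21 | aaabbaabaabbbb
   5 |   7 | aabaaaaababaabaaabbaabaabbbb
   6 |  18 | aabaaabbaabaabbbb
   7 |  26 | aabaabbbb
   8 |  13 | aababaabaaabbaabaabbbb
   9 |  22 | aabbaabaabbbb
  10 |  29 | aabbbb
  11 |   8 | abaaaaababaabaaabbaabaabbbb
  12 |  19 | abaaabbaabaabbbb
  13 |  16 | abaabaaabbaabaabbbb
  14 |  27 | abaabbbb
  15 |  14 | ababaabaaabbaabaabbbb
  16 |   3 | abbaaabaaaaababaabaaabbaabaabbbb
  17 |  23 | abbaabaabbbb
  18 |  30 | abbbb
  19 |  34 | b
  20 |   9 | baaaaababaabaaabbaabaabbbb
  21 |   5 | baaabaaaaababaabaaabbaabaabbbb
  22 |  20 | baaabbaabaabbbb
  23 |  17 | baabaaabbaabaabbbb
  24 |  25 | baabaabbbb
  25 |  28 | baabbbb
  26 |  15 | babaabaaabbaabaabbbb
  27 |   2 | babbaaabaaaaababaabaaabbaabaabbbb
  28 |  33 | bb
  29 |   4 | bbaaabaaaaababaabaaabbaabaabbbb
  30 |  24 | bbaabaabbbb
  31 |   1 | bbabbaaabaaaaababaabaaabbaabaabbbb
  32 |  32 | bbb
  33 |   0 | bbbabbaaabaaaaababaabaaabbaabaabbbb
  34 |  31 | bbbb

[10, 11, 6, 12, 21, 7, 18, 26, 13, 22, 29, 8, 19, 16, 27, 14, 3, 23, 30, 34, 9, 5, 20, 17, 25, 28, 15, 2, 33, 4, 24, 1, 32, 0, 31]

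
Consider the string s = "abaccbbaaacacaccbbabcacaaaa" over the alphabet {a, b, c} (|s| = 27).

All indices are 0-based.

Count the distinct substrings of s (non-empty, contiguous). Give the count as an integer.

319

rank→(start, suffix):
  0 → (26, 'a')
  1 → (25, 'aa')
  2 → (24, 'aaa')
  3 → (23, 'aaaa')
  4 → (7, 'aaacacaccbbabcacaaaa')
  5 → (8, 'aacacaccbbabcacaaaa')
  6 → (0, 'abaccbbaaacacaccbbabcacaaaa')
  7 → (18, 'abcacaaaa')
  8 → (21, 'acaaaa')
  9 → (9, 'acacaccbbabcacaaaa')
  10 → (11, 'acaccbbabcacaaaa')
  11 → (2, 'accbbaaacacaccbbabcacaaaa')
  12 → (13, 'accbbabcacaaaa')
  13 → (6, 'baaacacaccbbabcacaaaa')
  14 → (17, 'babcacaaaa')
  15 → (1, 'baccbbaaacacaccbbabcacaaaa')
  16 → (5, 'bbaaacacaccbbabcacaaaa')
  17 → (16, 'bbabcacaaaa')
  18 → (19, 'bcacaaaa')
  19 → (22, 'caaaa')
  20 → (20, 'cacaaaa')
  21 → (10, 'cacaccbbabcacaaaa')
  22 → (12, 'caccbbabcacaaaa')
  23 → (4, 'cbbaaacacaccbbabcacaaaa')
  24 → (15, 'cbbabcacaaaa')
  25 → (3, 'ccbbaaacacaccbbabcacaaaa')
  26 → (14, 'ccbbabcacaaaa')

SA = [26, 25, 24, 23, 7, 8, 0, 18, 21, 9, 11, 2, 13, 6, 17, 1, 5, 16, 19, 22, 20, 10, 12, 4, 15, 3, 14]
i: (SA[i-1],SA[i]) lcp shared
  1: (26,25) 1 'a'
  2: (25,24) 2 'aa'
  3: (24,23) 3 'aaa'
  4: (23,7) 3 'aaa'
  5: (7,8) 2 'aa'
  6: (8,0) 1 'a'
  7: (0,18) 2 'ab'
  8: (18,21) 1 'a'
  9: (21,9) 3 'aca'
  10: (9,11) 4 'acac'
  11: (11,2) 2 'ac'
  12: (2,13) 6 'accbba'
  13: (13,6) 0 ''
  14: (6,17) 2 'ba'
  15: (17,1) 2 'ba'
  16: (1,5) 1 'b'
  17: (5,16) 3 'bba'
  18: (16,19) 1 'b'
  19: (19,22) 0 ''
  20: (22,20) 2 'ca'
  21: (20,10) 4 'caca'
  22: (10,12) 3 'cac'
  23: (12,4) 1 'c'
  24: (4,15) 4 'cbba'
  25: (15,3) 1 'c'
  26: (3,14) 5 'ccbba'

n(n+1)/2 = 27·28/2 = 378
Σ LCP = 0 + 1 + 2 + 3 + 3 + 2 + 1 + 2 + 1 + 3 + 4 + 2 + 6 + 0 + 2 + 2 + 1 + 3 + 1 + 0 + 2 + 4 + 3 + 1 + 4 + 1 + 5 = 59
distinct = 378 − 59 = 319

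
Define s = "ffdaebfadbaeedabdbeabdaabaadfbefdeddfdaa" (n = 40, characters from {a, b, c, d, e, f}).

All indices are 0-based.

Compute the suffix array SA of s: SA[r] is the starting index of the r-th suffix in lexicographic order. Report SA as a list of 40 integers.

rank→(start, suffix):
  0 → (39, 'a')
  1 → (38, 'aa')
  2 → (22, 'aabaadfbefdeddfdaa')
  3 → (25, 'aadfbefdeddfdaa')
  4 → (23, 'abaadfbefdeddfdaa')
  5 → (19, 'abdaabaadfbefdeddfdaa')
  6 → (14, 'abdbeabdaabaadfbefdeddfdaa')
  7 → (7, 'adbaeedabdbeabdaabaadfbefdeddfdaa')
  8 → (26, 'adfbefdeddfdaa')
  9 → (3, 'aebfadbaeedabdbeabdaabaadfbefdeddfdaa')
  10 → (10, 'aeedabdbeabdaabaadfbefdeddfdaa')
  11 → (24, 'baadfbefdeddfdaa')
  12 → (9, 'baeedabdbeabdaabaadfbefdeddfdaa')
  13 → (20, 'bdaabaadfbefdeddfdaa')
  14 → (15, 'bdbeabdaabaadfbefdeddfdaa')
  15 → (17, 'beabdaabaadfbefdeddfdaa')
  16 → (29, 'befdeddfdaa')
  17 → (5, 'bfadbaeedabdbeabdaabaadfbefdeddfdaa')
  18 → (37, 'daa')
  19 → (21, 'daabaadfbefdeddfdaa')
  20 → (13, 'dabdbeabdaabaadfbefdeddfdaa')
  21 → (2, 'daebfadbaeedabdbeabdaabaadfbefdeddfdaa')
  22 → (8, 'dbaeedabdbeabdaabaadfbefdeddfdaa')
  23 → (16, 'dbeabdaabaadfbefdeddfdaa')
  24 → (34, 'ddfdaa')
  25 → (32, 'deddfdaa')
  26 → (27, 'dfbefdeddfdaa')
  27 → (35, 'dfdaa')
  28 → (18, 'eabdaabaadfbefdeddfdaa')
  29 → (4, 'ebfadbaeedabdbeabdaabaadfbefdeddfdaa')
  30 → (12, 'edabdbeabdaabaadfbefdeddfdaa')
  31 → (33, 'eddfdaa')
  32 → (11, 'eedabdbeabdaabaadfbefdeddfdaa')
  33 → (30, 'efdeddfdaa')
  34 → (6, 'fadbaeedabdbeabdaabaadfbefdeddfdaa')
  35 → (28, 'fbefdeddfdaa')
  36 → (36, 'fdaa')
  37 → (1, 'fdaebfadbaeedabdbeabdaabaadfbefdeddfdaa')
  38 → (31, 'fdeddfdaa')
  39 → (0, 'ffdaebfadbaeedabdbeabdaabaadfbefdeddfdaa')

[39, 38, 22, 25, 23, 19, 14, 7, 26, 3, 10, 24, 9, 20, 15, 17, 29, 5, 37, 21, 13, 2, 8, 16, 34, 32, 27, 35, 18, 4, 12, 33, 11, 30, 6, 28, 36, 1, 31, 0]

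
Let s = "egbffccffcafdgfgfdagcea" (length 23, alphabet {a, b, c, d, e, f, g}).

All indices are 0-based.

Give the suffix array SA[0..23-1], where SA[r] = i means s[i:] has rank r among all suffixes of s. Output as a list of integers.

rank→(start, suffix):
  0 → (22, 'a')
  1 → (10, 'afdgfgfdagcea')
  2 → (18, 'agcea')
  3 → (2, 'bffccffcafdgfgfdagcea')
  4 → (9, 'cafdgfgfdagcea')
  5 → (5, 'ccffcafdgfgfdagcea')
  6 → (20, 'cea')
  7 → (6, 'cffcafdgfgfdagcea')
  8 → (17, 'dagcea')
  9 → (12, 'dgfgfdagcea')
  10 → (21, 'ea')
  11 → (0, 'egbffccffcafdgfgfdagcea')
  12 → (8, 'fcafdgfgfdagcea')
  13 → (4, 'fccffcafdgfgfdagcea')
  14 → (16, 'fdagcea')
  15 → (11, 'fdgfgfdagcea')
  16 → (7, 'ffcafdgfgfdagcea')
  17 → (3, 'ffccffcafdgfgfdagcea')
  18 → (14, 'fgfdagcea')
  19 → (1, 'gbffccffcafdgfgfdagcea')
  20 → (19, 'gcea')
  21 → (15, 'gfdagcea')
  22 → (13, 'gfgfdagcea')

[22, 10, 18, 2, 9, 5, 20, 6, 17, 12, 21, 0, 8, 4, 16, 11, 7, 3, 14, 1, 19, 15, 13]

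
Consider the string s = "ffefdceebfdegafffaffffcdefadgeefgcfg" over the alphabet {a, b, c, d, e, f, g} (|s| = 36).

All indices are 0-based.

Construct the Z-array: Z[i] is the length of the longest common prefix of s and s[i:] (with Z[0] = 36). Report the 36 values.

Z[0]=36
i=1: fresh scan; Z[1]=1 scan→box=[1,2)
i=2: fresh scan; Z[2]=0
i=3: fresh scan; Z[3]=1 scan→box=[3,4)
i=4: fresh scan; Z[4]=0
i=5: fresh scan; Z[5]=0
i=6: fresh scan; Z[6]=0
i=7: fresh scan; Z[7]=0
i=8: fresh scan; Z[8]=0
i=9: fresh scan; Z[9]=1 scan→box=[9,10)
i=10: fresh scan; Z[10]=0
i=11: fresh scan; Z[11]=0
i=12: fresh scan; Z[12]=0
i=13: fresh scan; Z[13]=0
i=14: fresh scan; Z[14]=2 scan→box=[14,16)
i=15: min(r-i=1, Z[1]=1)=1; Z[15]=2 scan→box=[15,17)
i=16: min(r-i=1, Z[1]=1)=1; Z[16]=1
i=17: fresh scan; Z[17]=0
i=18: fresh scan; Z[18]=2 scan→box=[18,20)
i=19: min(r-i=1, Z[1]=1)=1; Z[19]=2 scan→box=[19,21)
i=20: min(r-i=1, Z[1]=1)=1; Z[20]=2 scan→box=[20,22)
i=21: min(r-i=1, Z[1]=1)=1; Z[21]=1
i=22: fresh scan; Z[22]=0
i=23: fresh scan; Z[23]=0
i=24: fresh scan; Z[24]=0
i=25: fresh scan; Z[25]=1 scan→box=[25,26)
i=26: fresh scan; Z[26]=0
i=27: fresh scan; Z[27]=0
i=28: fresh scan; Z[28]=0
i=29: fresh scan; Z[29]=0
i=30: fresh scan; Z[30]=0
i=31: fresh scan; Z[31]=1 scan→box=[31,32)
i=32: fresh scan; Z[32]=0
i=33: fresh scan; Z[33]=0
i=34: fresh scan; Z[34]=1 scan→box=[34,35)
i=35: fresh scan; Z[35]=0

[36, 1, 0, 1, 0, 0, 0, 0, 0, 1, 0, 0, 0, 0, 2, 2, 1, 0, 2, 2, 2, 1, 0, 0, 0, 1, 0, 0, 0, 0, 0, 1, 0, 0, 1, 0]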